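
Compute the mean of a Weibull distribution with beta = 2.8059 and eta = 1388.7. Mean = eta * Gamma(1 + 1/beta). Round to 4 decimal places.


beta = 2.8059, eta = 1388.7
1/beta = 0.3564
1 + 1/beta = 1.3564
Gamma(1.3564) = 0.8905
Mean = 1388.7 * 0.8905
Mean = 1236.6683

1236.6683


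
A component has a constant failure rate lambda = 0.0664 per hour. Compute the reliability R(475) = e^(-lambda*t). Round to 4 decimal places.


lambda = 0.0664
t = 475
lambda * t = 31.54
R(t) = e^(-31.54)
R(t) = 0.0

0.0


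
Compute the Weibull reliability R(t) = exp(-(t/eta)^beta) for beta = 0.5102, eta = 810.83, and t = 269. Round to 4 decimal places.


beta = 0.5102, eta = 810.83, t = 269
t/eta = 269 / 810.83 = 0.3318
(t/eta)^beta = 0.3318^0.5102 = 0.5695
R(t) = exp(-0.5695)
R(t) = 0.5658

0.5658


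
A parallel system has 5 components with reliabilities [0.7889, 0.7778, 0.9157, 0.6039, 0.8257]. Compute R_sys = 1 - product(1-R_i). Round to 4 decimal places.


Components: [0.7889, 0.7778, 0.9157, 0.6039, 0.8257]
(1 - 0.7889) = 0.2111, running product = 0.2111
(1 - 0.7778) = 0.2222, running product = 0.0469
(1 - 0.9157) = 0.0843, running product = 0.004
(1 - 0.6039) = 0.3961, running product = 0.0016
(1 - 0.8257) = 0.1743, running product = 0.0003
Product of (1-R_i) = 0.0003
R_sys = 1 - 0.0003 = 0.9997

0.9997


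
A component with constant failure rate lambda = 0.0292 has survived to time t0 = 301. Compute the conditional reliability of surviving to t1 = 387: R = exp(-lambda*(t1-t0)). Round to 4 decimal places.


lambda = 0.0292
t0 = 301, t1 = 387
t1 - t0 = 86
lambda * (t1-t0) = 0.0292 * 86 = 2.5112
R = exp(-2.5112)
R = 0.0812

0.0812


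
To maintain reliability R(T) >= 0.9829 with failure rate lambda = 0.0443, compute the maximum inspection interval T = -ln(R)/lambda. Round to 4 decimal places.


R_target = 0.9829
lambda = 0.0443
-ln(0.9829) = 0.0172
T = 0.0172 / 0.0443
T = 0.3893

0.3893


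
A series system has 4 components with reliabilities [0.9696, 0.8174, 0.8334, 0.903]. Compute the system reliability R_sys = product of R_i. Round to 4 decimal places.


Components: [0.9696, 0.8174, 0.8334, 0.903]
After component 1 (R=0.9696): product = 0.9696
After component 2 (R=0.8174): product = 0.7926
After component 3 (R=0.8334): product = 0.6605
After component 4 (R=0.903): product = 0.5964
R_sys = 0.5964

0.5964


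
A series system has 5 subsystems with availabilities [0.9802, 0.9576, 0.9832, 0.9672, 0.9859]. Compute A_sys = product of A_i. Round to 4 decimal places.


Subsystems: [0.9802, 0.9576, 0.9832, 0.9672, 0.9859]
After subsystem 1 (A=0.9802): product = 0.9802
After subsystem 2 (A=0.9576): product = 0.9386
After subsystem 3 (A=0.9832): product = 0.9229
After subsystem 4 (A=0.9672): product = 0.8926
After subsystem 5 (A=0.9859): product = 0.88
A_sys = 0.88

0.88


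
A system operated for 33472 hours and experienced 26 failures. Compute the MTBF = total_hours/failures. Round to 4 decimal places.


total_hours = 33472
failures = 26
MTBF = 33472 / 26
MTBF = 1287.3846

1287.3846


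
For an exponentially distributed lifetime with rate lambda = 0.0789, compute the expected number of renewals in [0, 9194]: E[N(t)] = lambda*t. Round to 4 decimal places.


lambda = 0.0789
t = 9194
E[N(t)] = lambda * t
E[N(t)] = 0.0789 * 9194
E[N(t)] = 725.4066

725.4066


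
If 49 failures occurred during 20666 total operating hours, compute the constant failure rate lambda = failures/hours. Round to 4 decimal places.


failures = 49
total_hours = 20666
lambda = 49 / 20666
lambda = 0.0024

0.0024


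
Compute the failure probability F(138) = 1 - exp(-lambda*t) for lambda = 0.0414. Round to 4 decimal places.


lambda = 0.0414, t = 138
lambda * t = 5.7132
exp(-5.7132) = 0.0033
F(t) = 1 - 0.0033
F(t) = 0.9967

0.9967


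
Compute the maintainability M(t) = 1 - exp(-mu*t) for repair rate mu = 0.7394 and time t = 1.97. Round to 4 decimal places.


mu = 0.7394, t = 1.97
mu * t = 0.7394 * 1.97 = 1.4566
exp(-1.4566) = 0.233
M(t) = 1 - 0.233
M(t) = 0.767

0.767


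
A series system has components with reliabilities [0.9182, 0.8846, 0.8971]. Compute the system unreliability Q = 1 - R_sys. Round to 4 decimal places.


Components: [0.9182, 0.8846, 0.8971]
After component 1: product = 0.9182
After component 2: product = 0.8122
After component 3: product = 0.7287
R_sys = 0.7287
Q = 1 - 0.7287 = 0.2713

0.2713


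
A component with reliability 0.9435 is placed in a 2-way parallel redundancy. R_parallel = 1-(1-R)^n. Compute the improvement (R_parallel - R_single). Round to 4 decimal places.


R_single = 0.9435, n = 2
1 - R_single = 0.0565
(1 - R_single)^n = 0.0565^2 = 0.0032
R_parallel = 1 - 0.0032 = 0.9968
Improvement = 0.9968 - 0.9435
Improvement = 0.0533

0.0533


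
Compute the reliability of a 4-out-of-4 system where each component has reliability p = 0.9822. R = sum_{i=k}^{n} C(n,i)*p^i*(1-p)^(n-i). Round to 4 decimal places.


k = 4, n = 4, p = 0.9822
i=4: C(4,4)=1 * 0.9822^4 * 0.0178^0 = 0.9307
R = sum of terms = 0.9307

0.9307


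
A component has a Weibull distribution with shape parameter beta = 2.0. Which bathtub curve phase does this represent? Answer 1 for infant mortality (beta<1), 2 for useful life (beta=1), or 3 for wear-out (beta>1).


beta = 2.0
Compare beta to 1:
beta < 1 => infant mortality (phase 1)
beta = 1 => useful life (phase 2)
beta > 1 => wear-out (phase 3)
Since beta = 2.0, this is wear-out (increasing failure rate)
Phase = 3

3


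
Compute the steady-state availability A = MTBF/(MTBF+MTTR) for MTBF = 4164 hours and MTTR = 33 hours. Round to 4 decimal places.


MTBF = 4164
MTTR = 33
MTBF + MTTR = 4197
A = 4164 / 4197
A = 0.9921

0.9921


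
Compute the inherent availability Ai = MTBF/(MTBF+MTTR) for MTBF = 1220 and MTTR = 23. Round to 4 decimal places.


MTBF = 1220
MTTR = 23
MTBF + MTTR = 1243
Ai = 1220 / 1243
Ai = 0.9815

0.9815


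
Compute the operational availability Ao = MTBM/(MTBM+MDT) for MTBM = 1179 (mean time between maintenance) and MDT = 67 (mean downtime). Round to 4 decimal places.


MTBM = 1179
MDT = 67
MTBM + MDT = 1246
Ao = 1179 / 1246
Ao = 0.9462

0.9462


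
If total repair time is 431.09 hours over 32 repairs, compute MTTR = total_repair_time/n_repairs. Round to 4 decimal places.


total_repair_time = 431.09
n_repairs = 32
MTTR = 431.09 / 32
MTTR = 13.4716

13.4716


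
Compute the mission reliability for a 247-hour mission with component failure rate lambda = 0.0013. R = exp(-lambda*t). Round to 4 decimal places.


lambda = 0.0013
mission_time = 247
lambda * t = 0.0013 * 247 = 0.3211
R = exp(-0.3211)
R = 0.7254

0.7254


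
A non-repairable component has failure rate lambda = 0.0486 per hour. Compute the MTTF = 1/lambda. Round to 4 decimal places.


lambda = 0.0486
MTTF = 1 / 0.0486
MTTF = 20.5761

20.5761


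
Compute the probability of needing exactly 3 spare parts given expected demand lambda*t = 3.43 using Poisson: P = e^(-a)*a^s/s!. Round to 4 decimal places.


a = 3.43, s = 3
e^(-a) = e^(-3.43) = 0.0324
a^s = 3.43^3 = 40.3536
s! = 6
P = 0.0324 * 40.3536 / 6
P = 0.2178

0.2178


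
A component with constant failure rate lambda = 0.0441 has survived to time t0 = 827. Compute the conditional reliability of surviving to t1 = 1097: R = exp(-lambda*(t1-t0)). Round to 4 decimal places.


lambda = 0.0441
t0 = 827, t1 = 1097
t1 - t0 = 270
lambda * (t1-t0) = 0.0441 * 270 = 11.907
R = exp(-11.907)
R = 0.0

0.0


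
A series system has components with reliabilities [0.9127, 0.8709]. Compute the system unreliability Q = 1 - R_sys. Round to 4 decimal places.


Components: [0.9127, 0.8709]
After component 1: product = 0.9127
After component 2: product = 0.7949
R_sys = 0.7949
Q = 1 - 0.7949 = 0.2051

0.2051


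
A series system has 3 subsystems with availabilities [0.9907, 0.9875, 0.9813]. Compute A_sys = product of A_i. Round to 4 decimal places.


Subsystems: [0.9907, 0.9875, 0.9813]
After subsystem 1 (A=0.9907): product = 0.9907
After subsystem 2 (A=0.9875): product = 0.9783
After subsystem 3 (A=0.9813): product = 0.96
A_sys = 0.96

0.96


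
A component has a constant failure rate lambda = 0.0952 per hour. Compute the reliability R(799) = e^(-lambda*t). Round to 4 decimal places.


lambda = 0.0952
t = 799
lambda * t = 76.0648
R(t) = e^(-76.0648)
R(t) = 0.0

0.0


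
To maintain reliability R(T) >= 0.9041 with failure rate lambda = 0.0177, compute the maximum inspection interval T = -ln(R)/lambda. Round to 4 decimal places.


R_target = 0.9041
lambda = 0.0177
-ln(0.9041) = 0.1008
T = 0.1008 / 0.0177
T = 5.6958

5.6958


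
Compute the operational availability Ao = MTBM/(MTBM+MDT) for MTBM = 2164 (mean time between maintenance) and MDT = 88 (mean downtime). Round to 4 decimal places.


MTBM = 2164
MDT = 88
MTBM + MDT = 2252
Ao = 2164 / 2252
Ao = 0.9609

0.9609


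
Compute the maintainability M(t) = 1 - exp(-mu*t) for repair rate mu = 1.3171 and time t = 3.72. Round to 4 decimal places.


mu = 1.3171, t = 3.72
mu * t = 1.3171 * 3.72 = 4.8996
exp(-4.8996) = 0.0074
M(t) = 1 - 0.0074
M(t) = 0.9926

0.9926


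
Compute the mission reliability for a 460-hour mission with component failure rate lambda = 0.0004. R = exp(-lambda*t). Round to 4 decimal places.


lambda = 0.0004
mission_time = 460
lambda * t = 0.0004 * 460 = 0.184
R = exp(-0.184)
R = 0.8319

0.8319


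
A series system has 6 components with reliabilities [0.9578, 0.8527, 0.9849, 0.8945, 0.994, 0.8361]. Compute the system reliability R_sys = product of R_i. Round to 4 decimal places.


Components: [0.9578, 0.8527, 0.9849, 0.8945, 0.994, 0.8361]
After component 1 (R=0.9578): product = 0.9578
After component 2 (R=0.8527): product = 0.8167
After component 3 (R=0.9849): product = 0.8044
After component 4 (R=0.8945): product = 0.7195
After component 5 (R=0.994): product = 0.7152
After component 6 (R=0.8361): product = 0.598
R_sys = 0.598

0.598


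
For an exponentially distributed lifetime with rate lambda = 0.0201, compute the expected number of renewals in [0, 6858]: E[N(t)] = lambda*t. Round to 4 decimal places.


lambda = 0.0201
t = 6858
E[N(t)] = lambda * t
E[N(t)] = 0.0201 * 6858
E[N(t)] = 137.8458

137.8458


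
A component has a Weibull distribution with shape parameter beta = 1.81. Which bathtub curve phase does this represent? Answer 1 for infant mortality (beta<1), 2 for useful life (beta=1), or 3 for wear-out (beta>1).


beta = 1.81
Compare beta to 1:
beta < 1 => infant mortality (phase 1)
beta = 1 => useful life (phase 2)
beta > 1 => wear-out (phase 3)
Since beta = 1.81, this is wear-out (increasing failure rate)
Phase = 3

3


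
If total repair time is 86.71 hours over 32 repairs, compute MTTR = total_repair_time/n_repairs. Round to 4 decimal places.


total_repair_time = 86.71
n_repairs = 32
MTTR = 86.71 / 32
MTTR = 2.7097

2.7097


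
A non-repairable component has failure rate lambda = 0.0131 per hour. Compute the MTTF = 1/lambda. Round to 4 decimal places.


lambda = 0.0131
MTTF = 1 / 0.0131
MTTF = 76.3359

76.3359


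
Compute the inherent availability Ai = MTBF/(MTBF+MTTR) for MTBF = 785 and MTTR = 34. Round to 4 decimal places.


MTBF = 785
MTTR = 34
MTBF + MTTR = 819
Ai = 785 / 819
Ai = 0.9585

0.9585


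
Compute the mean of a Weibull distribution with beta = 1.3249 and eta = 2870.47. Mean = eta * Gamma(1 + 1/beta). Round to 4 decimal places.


beta = 1.3249, eta = 2870.47
1/beta = 0.7548
1 + 1/beta = 1.7548
Gamma(1.7548) = 0.9202
Mean = 2870.47 * 0.9202
Mean = 2641.283

2641.283


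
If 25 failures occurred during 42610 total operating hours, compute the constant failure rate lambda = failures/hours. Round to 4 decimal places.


failures = 25
total_hours = 42610
lambda = 25 / 42610
lambda = 0.0006

0.0006


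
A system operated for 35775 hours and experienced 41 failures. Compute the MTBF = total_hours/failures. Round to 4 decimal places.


total_hours = 35775
failures = 41
MTBF = 35775 / 41
MTBF = 872.561

872.561


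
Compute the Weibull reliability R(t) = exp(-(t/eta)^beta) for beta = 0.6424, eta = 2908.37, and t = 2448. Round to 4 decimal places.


beta = 0.6424, eta = 2908.37, t = 2448
t/eta = 2448 / 2908.37 = 0.8417
(t/eta)^beta = 0.8417^0.6424 = 0.8952
R(t) = exp(-0.8952)
R(t) = 0.4085

0.4085


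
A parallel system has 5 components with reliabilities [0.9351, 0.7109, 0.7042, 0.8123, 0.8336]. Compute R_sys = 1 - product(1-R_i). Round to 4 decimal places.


Components: [0.9351, 0.7109, 0.7042, 0.8123, 0.8336]
(1 - 0.9351) = 0.0649, running product = 0.0649
(1 - 0.7109) = 0.2891, running product = 0.0188
(1 - 0.7042) = 0.2958, running product = 0.0055
(1 - 0.8123) = 0.1877, running product = 0.001
(1 - 0.8336) = 0.1664, running product = 0.0002
Product of (1-R_i) = 0.0002
R_sys = 1 - 0.0002 = 0.9998

0.9998


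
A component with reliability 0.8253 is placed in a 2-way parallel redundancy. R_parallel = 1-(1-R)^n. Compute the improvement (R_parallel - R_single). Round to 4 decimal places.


R_single = 0.8253, n = 2
1 - R_single = 0.1747
(1 - R_single)^n = 0.1747^2 = 0.0305
R_parallel = 1 - 0.0305 = 0.9695
Improvement = 0.9695 - 0.8253
Improvement = 0.1442

0.1442


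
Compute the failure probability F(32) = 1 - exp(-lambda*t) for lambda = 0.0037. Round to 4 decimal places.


lambda = 0.0037, t = 32
lambda * t = 0.1184
exp(-0.1184) = 0.8883
F(t) = 1 - 0.8883
F(t) = 0.1117

0.1117


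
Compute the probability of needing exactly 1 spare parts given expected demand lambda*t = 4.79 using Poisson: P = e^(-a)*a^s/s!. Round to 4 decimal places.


a = 4.79, s = 1
e^(-a) = e^(-4.79) = 0.0083
a^s = 4.79^1 = 4.79
s! = 1
P = 0.0083 * 4.79 / 1
P = 0.0398

0.0398


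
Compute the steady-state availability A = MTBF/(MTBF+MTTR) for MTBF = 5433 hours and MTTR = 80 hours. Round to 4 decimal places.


MTBF = 5433
MTTR = 80
MTBF + MTTR = 5513
A = 5433 / 5513
A = 0.9855

0.9855


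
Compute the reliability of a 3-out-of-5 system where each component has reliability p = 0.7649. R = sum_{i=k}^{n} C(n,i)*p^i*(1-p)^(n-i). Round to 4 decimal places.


k = 3, n = 5, p = 0.7649
i=3: C(5,3)=10 * 0.7649^3 * 0.2351^2 = 0.2474
i=4: C(5,4)=5 * 0.7649^4 * 0.2351^1 = 0.4024
i=5: C(5,5)=1 * 0.7649^5 * 0.2351^0 = 0.2618
R = sum of terms = 0.9116

0.9116


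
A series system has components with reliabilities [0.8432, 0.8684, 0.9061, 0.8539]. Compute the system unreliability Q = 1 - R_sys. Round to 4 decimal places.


Components: [0.8432, 0.8684, 0.9061, 0.8539]
After component 1: product = 0.8432
After component 2: product = 0.7322
After component 3: product = 0.6635
After component 4: product = 0.5665
R_sys = 0.5665
Q = 1 - 0.5665 = 0.4335

0.4335


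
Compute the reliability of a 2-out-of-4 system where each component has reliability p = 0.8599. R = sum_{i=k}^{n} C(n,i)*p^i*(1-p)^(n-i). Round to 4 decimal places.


k = 2, n = 4, p = 0.8599
i=2: C(4,2)=6 * 0.8599^2 * 0.1401^2 = 0.0871
i=3: C(4,3)=4 * 0.8599^3 * 0.1401^1 = 0.3563
i=4: C(4,4)=1 * 0.8599^4 * 0.1401^0 = 0.5468
R = sum of terms = 0.9902

0.9902


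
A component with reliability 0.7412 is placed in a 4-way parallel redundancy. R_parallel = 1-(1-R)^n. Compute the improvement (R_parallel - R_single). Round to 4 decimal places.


R_single = 0.7412, n = 4
1 - R_single = 0.2588
(1 - R_single)^n = 0.2588^4 = 0.0045
R_parallel = 1 - 0.0045 = 0.9955
Improvement = 0.9955 - 0.7412
Improvement = 0.2543

0.2543


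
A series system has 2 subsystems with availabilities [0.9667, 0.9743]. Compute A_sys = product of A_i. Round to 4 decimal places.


Subsystems: [0.9667, 0.9743]
After subsystem 1 (A=0.9667): product = 0.9667
After subsystem 2 (A=0.9743): product = 0.9419
A_sys = 0.9419

0.9419


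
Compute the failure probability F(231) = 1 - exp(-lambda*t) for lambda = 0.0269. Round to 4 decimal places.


lambda = 0.0269, t = 231
lambda * t = 6.2139
exp(-6.2139) = 0.002
F(t) = 1 - 0.002
F(t) = 0.998

0.998


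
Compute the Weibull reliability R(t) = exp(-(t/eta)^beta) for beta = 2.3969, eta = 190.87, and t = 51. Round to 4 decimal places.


beta = 2.3969, eta = 190.87, t = 51
t/eta = 51 / 190.87 = 0.2672
(t/eta)^beta = 0.2672^2.3969 = 0.0423
R(t) = exp(-0.0423)
R(t) = 0.9586

0.9586


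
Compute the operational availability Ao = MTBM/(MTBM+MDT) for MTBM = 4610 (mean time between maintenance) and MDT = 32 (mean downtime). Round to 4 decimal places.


MTBM = 4610
MDT = 32
MTBM + MDT = 4642
Ao = 4610 / 4642
Ao = 0.9931

0.9931


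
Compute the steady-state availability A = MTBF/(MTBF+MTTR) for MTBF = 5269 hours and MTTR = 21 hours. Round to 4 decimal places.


MTBF = 5269
MTTR = 21
MTBF + MTTR = 5290
A = 5269 / 5290
A = 0.996

0.996


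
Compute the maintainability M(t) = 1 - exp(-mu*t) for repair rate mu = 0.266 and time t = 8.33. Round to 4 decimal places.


mu = 0.266, t = 8.33
mu * t = 0.266 * 8.33 = 2.2158
exp(-2.2158) = 0.1091
M(t) = 1 - 0.1091
M(t) = 0.8909

0.8909


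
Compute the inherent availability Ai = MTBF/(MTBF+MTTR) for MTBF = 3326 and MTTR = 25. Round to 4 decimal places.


MTBF = 3326
MTTR = 25
MTBF + MTTR = 3351
Ai = 3326 / 3351
Ai = 0.9925

0.9925


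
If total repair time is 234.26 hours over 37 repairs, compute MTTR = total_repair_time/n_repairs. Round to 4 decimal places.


total_repair_time = 234.26
n_repairs = 37
MTTR = 234.26 / 37
MTTR = 6.3314

6.3314


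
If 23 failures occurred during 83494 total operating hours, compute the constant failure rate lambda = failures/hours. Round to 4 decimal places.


failures = 23
total_hours = 83494
lambda = 23 / 83494
lambda = 0.0003

0.0003


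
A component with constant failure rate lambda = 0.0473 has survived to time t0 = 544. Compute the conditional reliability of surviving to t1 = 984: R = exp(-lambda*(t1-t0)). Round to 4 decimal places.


lambda = 0.0473
t0 = 544, t1 = 984
t1 - t0 = 440
lambda * (t1-t0) = 0.0473 * 440 = 20.812
R = exp(-20.812)
R = 0.0

0.0


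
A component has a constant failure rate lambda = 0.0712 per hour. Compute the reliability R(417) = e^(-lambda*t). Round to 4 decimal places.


lambda = 0.0712
t = 417
lambda * t = 29.6904
R(t) = e^(-29.6904)
R(t) = 0.0

0.0


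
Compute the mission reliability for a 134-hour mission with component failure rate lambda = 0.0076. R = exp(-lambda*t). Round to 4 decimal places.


lambda = 0.0076
mission_time = 134
lambda * t = 0.0076 * 134 = 1.0184
R = exp(-1.0184)
R = 0.3612

0.3612


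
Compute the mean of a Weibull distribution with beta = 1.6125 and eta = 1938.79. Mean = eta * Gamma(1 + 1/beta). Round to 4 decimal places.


beta = 1.6125, eta = 1938.79
1/beta = 0.6202
1 + 1/beta = 1.6202
Gamma(1.6202) = 0.8959
Mean = 1938.79 * 0.8959
Mean = 1737.0464

1737.0464


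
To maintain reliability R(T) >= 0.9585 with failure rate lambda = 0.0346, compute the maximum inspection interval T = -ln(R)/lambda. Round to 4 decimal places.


R_target = 0.9585
lambda = 0.0346
-ln(0.9585) = 0.0424
T = 0.0424 / 0.0346
T = 1.225

1.225


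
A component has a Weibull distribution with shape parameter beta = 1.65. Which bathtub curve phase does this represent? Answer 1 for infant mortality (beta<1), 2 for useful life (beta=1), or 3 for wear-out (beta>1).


beta = 1.65
Compare beta to 1:
beta < 1 => infant mortality (phase 1)
beta = 1 => useful life (phase 2)
beta > 1 => wear-out (phase 3)
Since beta = 1.65, this is wear-out (increasing failure rate)
Phase = 3

3


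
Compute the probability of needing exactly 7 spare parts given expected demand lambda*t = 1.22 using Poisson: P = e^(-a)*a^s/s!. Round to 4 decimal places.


a = 1.22, s = 7
e^(-a) = e^(-1.22) = 0.2952
a^s = 1.22^7 = 4.0227
s! = 5040
P = 0.2952 * 4.0227 / 5040
P = 0.0002

0.0002


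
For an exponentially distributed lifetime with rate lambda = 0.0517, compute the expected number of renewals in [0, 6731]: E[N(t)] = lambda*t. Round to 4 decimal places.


lambda = 0.0517
t = 6731
E[N(t)] = lambda * t
E[N(t)] = 0.0517 * 6731
E[N(t)] = 347.9927

347.9927


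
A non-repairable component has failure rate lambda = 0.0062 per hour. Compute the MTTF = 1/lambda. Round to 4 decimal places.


lambda = 0.0062
MTTF = 1 / 0.0062
MTTF = 161.2903

161.2903


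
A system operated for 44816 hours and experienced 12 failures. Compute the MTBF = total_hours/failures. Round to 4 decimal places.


total_hours = 44816
failures = 12
MTBF = 44816 / 12
MTBF = 3734.6667

3734.6667


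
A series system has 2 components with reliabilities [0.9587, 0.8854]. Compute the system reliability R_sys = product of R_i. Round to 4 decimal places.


Components: [0.9587, 0.8854]
After component 1 (R=0.9587): product = 0.9587
After component 2 (R=0.8854): product = 0.8488
R_sys = 0.8488

0.8488


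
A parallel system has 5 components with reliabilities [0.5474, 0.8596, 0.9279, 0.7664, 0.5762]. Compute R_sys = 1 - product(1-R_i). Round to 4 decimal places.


Components: [0.5474, 0.8596, 0.9279, 0.7664, 0.5762]
(1 - 0.5474) = 0.4526, running product = 0.4526
(1 - 0.8596) = 0.1404, running product = 0.0635
(1 - 0.9279) = 0.0721, running product = 0.0046
(1 - 0.7664) = 0.2336, running product = 0.0011
(1 - 0.5762) = 0.4238, running product = 0.0005
Product of (1-R_i) = 0.0005
R_sys = 1 - 0.0005 = 0.9995

0.9995


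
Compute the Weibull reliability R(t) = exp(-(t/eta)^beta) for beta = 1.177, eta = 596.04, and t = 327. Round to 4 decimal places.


beta = 1.177, eta = 596.04, t = 327
t/eta = 327 / 596.04 = 0.5486
(t/eta)^beta = 0.5486^1.177 = 0.4933
R(t) = exp(-0.4933)
R(t) = 0.6106

0.6106


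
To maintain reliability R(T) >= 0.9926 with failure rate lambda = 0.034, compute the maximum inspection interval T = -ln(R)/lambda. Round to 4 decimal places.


R_target = 0.9926
lambda = 0.034
-ln(0.9926) = 0.0074
T = 0.0074 / 0.034
T = 0.2185

0.2185


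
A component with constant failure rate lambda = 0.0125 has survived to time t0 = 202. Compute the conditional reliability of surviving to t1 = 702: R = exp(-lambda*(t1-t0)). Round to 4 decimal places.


lambda = 0.0125
t0 = 202, t1 = 702
t1 - t0 = 500
lambda * (t1-t0) = 0.0125 * 500 = 6.25
R = exp(-6.25)
R = 0.0019

0.0019


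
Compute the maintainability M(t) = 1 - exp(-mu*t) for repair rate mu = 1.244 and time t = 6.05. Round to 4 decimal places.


mu = 1.244, t = 6.05
mu * t = 1.244 * 6.05 = 7.5262
exp(-7.5262) = 0.0005
M(t) = 1 - 0.0005
M(t) = 0.9995

0.9995


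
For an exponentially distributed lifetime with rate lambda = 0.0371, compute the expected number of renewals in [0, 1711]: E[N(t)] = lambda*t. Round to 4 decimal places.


lambda = 0.0371
t = 1711
E[N(t)] = lambda * t
E[N(t)] = 0.0371 * 1711
E[N(t)] = 63.4781

63.4781


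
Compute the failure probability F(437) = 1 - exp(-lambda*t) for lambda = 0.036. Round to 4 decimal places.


lambda = 0.036, t = 437
lambda * t = 15.732
exp(-15.732) = 0.0
F(t) = 1 - 0.0
F(t) = 1.0

1.0


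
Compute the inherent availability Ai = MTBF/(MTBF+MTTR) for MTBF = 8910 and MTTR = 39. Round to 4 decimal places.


MTBF = 8910
MTTR = 39
MTBF + MTTR = 8949
Ai = 8910 / 8949
Ai = 0.9956

0.9956


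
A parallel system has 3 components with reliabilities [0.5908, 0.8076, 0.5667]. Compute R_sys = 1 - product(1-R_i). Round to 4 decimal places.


Components: [0.5908, 0.8076, 0.5667]
(1 - 0.5908) = 0.4092, running product = 0.4092
(1 - 0.8076) = 0.1924, running product = 0.0787
(1 - 0.5667) = 0.4333, running product = 0.0341
Product of (1-R_i) = 0.0341
R_sys = 1 - 0.0341 = 0.9659

0.9659


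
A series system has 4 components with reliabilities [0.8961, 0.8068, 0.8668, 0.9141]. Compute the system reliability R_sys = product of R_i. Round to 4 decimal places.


Components: [0.8961, 0.8068, 0.8668, 0.9141]
After component 1 (R=0.8961): product = 0.8961
After component 2 (R=0.8068): product = 0.723
After component 3 (R=0.8668): product = 0.6267
After component 4 (R=0.9141): product = 0.5728
R_sys = 0.5728

0.5728


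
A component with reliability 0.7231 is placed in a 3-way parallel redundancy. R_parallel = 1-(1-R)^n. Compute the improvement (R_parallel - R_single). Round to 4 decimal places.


R_single = 0.7231, n = 3
1 - R_single = 0.2769
(1 - R_single)^n = 0.2769^3 = 0.0212
R_parallel = 1 - 0.0212 = 0.9788
Improvement = 0.9788 - 0.7231
Improvement = 0.2557

0.2557


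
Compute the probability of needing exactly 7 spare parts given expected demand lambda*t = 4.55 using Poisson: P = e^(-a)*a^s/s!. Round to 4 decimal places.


a = 4.55, s = 7
e^(-a) = e^(-4.55) = 0.0106
a^s = 4.55^7 = 40371.9546
s! = 5040
P = 0.0106 * 40371.9546 / 5040
P = 0.0846

0.0846


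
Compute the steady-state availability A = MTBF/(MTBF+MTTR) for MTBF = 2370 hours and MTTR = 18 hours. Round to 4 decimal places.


MTBF = 2370
MTTR = 18
MTBF + MTTR = 2388
A = 2370 / 2388
A = 0.9925

0.9925


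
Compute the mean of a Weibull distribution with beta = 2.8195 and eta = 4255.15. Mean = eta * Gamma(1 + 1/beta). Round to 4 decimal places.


beta = 2.8195, eta = 4255.15
1/beta = 0.3547
1 + 1/beta = 1.3547
Gamma(1.3547) = 0.8907
Mean = 4255.15 * 0.8907
Mean = 3790.0094

3790.0094


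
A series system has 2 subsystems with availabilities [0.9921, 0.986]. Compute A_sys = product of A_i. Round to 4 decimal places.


Subsystems: [0.9921, 0.986]
After subsystem 1 (A=0.9921): product = 0.9921
After subsystem 2 (A=0.986): product = 0.9782
A_sys = 0.9782

0.9782


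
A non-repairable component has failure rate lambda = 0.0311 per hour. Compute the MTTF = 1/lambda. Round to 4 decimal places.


lambda = 0.0311
MTTF = 1 / 0.0311
MTTF = 32.1543

32.1543


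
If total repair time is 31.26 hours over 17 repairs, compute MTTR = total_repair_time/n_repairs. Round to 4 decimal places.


total_repair_time = 31.26
n_repairs = 17
MTTR = 31.26 / 17
MTTR = 1.8388

1.8388


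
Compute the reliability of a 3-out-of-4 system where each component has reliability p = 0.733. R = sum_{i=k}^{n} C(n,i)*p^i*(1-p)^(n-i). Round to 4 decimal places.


k = 3, n = 4, p = 0.733
i=3: C(4,3)=4 * 0.733^3 * 0.267^1 = 0.4206
i=4: C(4,4)=1 * 0.733^4 * 0.267^0 = 0.2887
R = sum of terms = 0.7093

0.7093


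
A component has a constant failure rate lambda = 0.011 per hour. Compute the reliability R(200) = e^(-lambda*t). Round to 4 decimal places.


lambda = 0.011
t = 200
lambda * t = 2.2
R(t) = e^(-2.2)
R(t) = 0.1108

0.1108


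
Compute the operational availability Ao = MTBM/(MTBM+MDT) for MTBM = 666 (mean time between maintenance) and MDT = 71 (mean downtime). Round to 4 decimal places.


MTBM = 666
MDT = 71
MTBM + MDT = 737
Ao = 666 / 737
Ao = 0.9037

0.9037


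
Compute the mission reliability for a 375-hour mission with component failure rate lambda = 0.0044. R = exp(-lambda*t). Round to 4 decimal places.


lambda = 0.0044
mission_time = 375
lambda * t = 0.0044 * 375 = 1.65
R = exp(-1.65)
R = 0.192

0.192


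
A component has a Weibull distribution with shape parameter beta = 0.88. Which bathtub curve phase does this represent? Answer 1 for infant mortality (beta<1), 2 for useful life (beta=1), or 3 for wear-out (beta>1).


beta = 0.88
Compare beta to 1:
beta < 1 => infant mortality (phase 1)
beta = 1 => useful life (phase 2)
beta > 1 => wear-out (phase 3)
Since beta = 0.88, this is infant mortality (decreasing failure rate)
Phase = 1

1


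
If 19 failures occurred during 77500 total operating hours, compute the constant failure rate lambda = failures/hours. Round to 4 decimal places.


failures = 19
total_hours = 77500
lambda = 19 / 77500
lambda = 0.0002

0.0002


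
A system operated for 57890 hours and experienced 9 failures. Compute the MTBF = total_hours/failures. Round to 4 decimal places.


total_hours = 57890
failures = 9
MTBF = 57890 / 9
MTBF = 6432.2222

6432.2222


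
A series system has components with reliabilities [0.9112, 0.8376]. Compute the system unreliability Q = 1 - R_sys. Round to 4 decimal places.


Components: [0.9112, 0.8376]
After component 1: product = 0.9112
After component 2: product = 0.7632
R_sys = 0.7632
Q = 1 - 0.7632 = 0.2368

0.2368


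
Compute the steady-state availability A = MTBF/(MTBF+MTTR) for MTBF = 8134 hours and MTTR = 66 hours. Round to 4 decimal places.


MTBF = 8134
MTTR = 66
MTBF + MTTR = 8200
A = 8134 / 8200
A = 0.992

0.992


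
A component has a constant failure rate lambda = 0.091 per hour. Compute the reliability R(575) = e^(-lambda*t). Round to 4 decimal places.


lambda = 0.091
t = 575
lambda * t = 52.325
R(t) = e^(-52.325)
R(t) = 0.0

0.0


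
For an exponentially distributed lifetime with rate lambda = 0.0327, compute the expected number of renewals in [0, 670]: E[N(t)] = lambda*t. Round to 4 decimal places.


lambda = 0.0327
t = 670
E[N(t)] = lambda * t
E[N(t)] = 0.0327 * 670
E[N(t)] = 21.909

21.909


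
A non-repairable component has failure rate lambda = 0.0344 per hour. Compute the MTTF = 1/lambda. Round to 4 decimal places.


lambda = 0.0344
MTTF = 1 / 0.0344
MTTF = 29.0698

29.0698


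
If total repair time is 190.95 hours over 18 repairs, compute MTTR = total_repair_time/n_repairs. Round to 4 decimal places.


total_repair_time = 190.95
n_repairs = 18
MTTR = 190.95 / 18
MTTR = 10.6083

10.6083


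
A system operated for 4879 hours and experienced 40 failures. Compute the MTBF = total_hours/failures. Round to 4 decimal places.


total_hours = 4879
failures = 40
MTBF = 4879 / 40
MTBF = 121.975

121.975


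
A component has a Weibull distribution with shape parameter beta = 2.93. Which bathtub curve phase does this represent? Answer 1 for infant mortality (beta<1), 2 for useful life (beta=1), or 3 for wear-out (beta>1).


beta = 2.93
Compare beta to 1:
beta < 1 => infant mortality (phase 1)
beta = 1 => useful life (phase 2)
beta > 1 => wear-out (phase 3)
Since beta = 2.93, this is wear-out (increasing failure rate)
Phase = 3

3


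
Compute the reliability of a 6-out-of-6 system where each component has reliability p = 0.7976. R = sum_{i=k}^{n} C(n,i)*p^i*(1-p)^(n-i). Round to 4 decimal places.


k = 6, n = 6, p = 0.7976
i=6: C(6,6)=1 * 0.7976^6 * 0.2024^0 = 0.2575
R = sum of terms = 0.2575

0.2575


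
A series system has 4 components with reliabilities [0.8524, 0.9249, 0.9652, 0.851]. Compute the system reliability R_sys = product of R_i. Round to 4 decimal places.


Components: [0.8524, 0.9249, 0.9652, 0.851]
After component 1 (R=0.8524): product = 0.8524
After component 2 (R=0.9249): product = 0.7884
After component 3 (R=0.9652): product = 0.7609
After component 4 (R=0.851): product = 0.6476
R_sys = 0.6476

0.6476


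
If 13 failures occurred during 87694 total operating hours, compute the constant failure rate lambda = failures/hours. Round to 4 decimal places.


failures = 13
total_hours = 87694
lambda = 13 / 87694
lambda = 0.0001

0.0001


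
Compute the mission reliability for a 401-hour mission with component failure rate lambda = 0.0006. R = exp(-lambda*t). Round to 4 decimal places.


lambda = 0.0006
mission_time = 401
lambda * t = 0.0006 * 401 = 0.2406
R = exp(-0.2406)
R = 0.7862

0.7862


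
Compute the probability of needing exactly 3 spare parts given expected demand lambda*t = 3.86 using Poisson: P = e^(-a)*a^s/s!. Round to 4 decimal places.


a = 3.86, s = 3
e^(-a) = e^(-3.86) = 0.0211
a^s = 3.86^3 = 57.5125
s! = 6
P = 0.0211 * 57.5125 / 6
P = 0.2019

0.2019


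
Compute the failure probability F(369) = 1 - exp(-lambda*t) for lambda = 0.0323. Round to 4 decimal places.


lambda = 0.0323, t = 369
lambda * t = 11.9187
exp(-11.9187) = 0.0
F(t) = 1 - 0.0
F(t) = 1.0

1.0


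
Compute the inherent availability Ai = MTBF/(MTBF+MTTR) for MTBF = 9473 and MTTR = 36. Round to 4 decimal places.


MTBF = 9473
MTTR = 36
MTBF + MTTR = 9509
Ai = 9473 / 9509
Ai = 0.9962

0.9962


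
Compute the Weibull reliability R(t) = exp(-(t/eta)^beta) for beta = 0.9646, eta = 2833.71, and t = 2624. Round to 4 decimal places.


beta = 0.9646, eta = 2833.71, t = 2624
t/eta = 2624 / 2833.71 = 0.926
(t/eta)^beta = 0.926^0.9646 = 0.9285
R(t) = exp(-0.9285)
R(t) = 0.3951

0.3951


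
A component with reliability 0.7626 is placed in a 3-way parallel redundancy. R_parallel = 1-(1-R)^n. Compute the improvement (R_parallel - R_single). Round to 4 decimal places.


R_single = 0.7626, n = 3
1 - R_single = 0.2374
(1 - R_single)^n = 0.2374^3 = 0.0134
R_parallel = 1 - 0.0134 = 0.9866
Improvement = 0.9866 - 0.7626
Improvement = 0.224

0.224


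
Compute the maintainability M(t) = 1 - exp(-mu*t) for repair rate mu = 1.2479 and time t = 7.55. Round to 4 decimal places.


mu = 1.2479, t = 7.55
mu * t = 1.2479 * 7.55 = 9.4216
exp(-9.4216) = 0.0001
M(t) = 1 - 0.0001
M(t) = 0.9999

0.9999


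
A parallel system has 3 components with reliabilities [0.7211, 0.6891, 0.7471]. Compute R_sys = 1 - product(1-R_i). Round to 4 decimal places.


Components: [0.7211, 0.6891, 0.7471]
(1 - 0.7211) = 0.2789, running product = 0.2789
(1 - 0.6891) = 0.3109, running product = 0.0867
(1 - 0.7471) = 0.2529, running product = 0.0219
Product of (1-R_i) = 0.0219
R_sys = 1 - 0.0219 = 0.9781

0.9781


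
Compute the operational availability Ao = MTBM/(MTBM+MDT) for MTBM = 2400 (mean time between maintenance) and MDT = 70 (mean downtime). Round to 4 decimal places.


MTBM = 2400
MDT = 70
MTBM + MDT = 2470
Ao = 2400 / 2470
Ao = 0.9717

0.9717


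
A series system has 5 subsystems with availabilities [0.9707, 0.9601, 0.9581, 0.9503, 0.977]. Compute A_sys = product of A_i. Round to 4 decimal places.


Subsystems: [0.9707, 0.9601, 0.9581, 0.9503, 0.977]
After subsystem 1 (A=0.9707): product = 0.9707
After subsystem 2 (A=0.9601): product = 0.932
After subsystem 3 (A=0.9581): product = 0.8929
After subsystem 4 (A=0.9503): product = 0.8485
After subsystem 5 (A=0.977): product = 0.829
A_sys = 0.829

0.829


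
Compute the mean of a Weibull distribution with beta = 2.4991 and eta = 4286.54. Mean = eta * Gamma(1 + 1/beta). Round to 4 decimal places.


beta = 2.4991, eta = 4286.54
1/beta = 0.4001
1 + 1/beta = 1.4001
Gamma(1.4001) = 0.8873
Mean = 4286.54 * 0.8873
Mean = 3803.2583

3803.2583


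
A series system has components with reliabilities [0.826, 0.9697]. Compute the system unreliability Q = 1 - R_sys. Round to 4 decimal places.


Components: [0.826, 0.9697]
After component 1: product = 0.826
After component 2: product = 0.801
R_sys = 0.801
Q = 1 - 0.801 = 0.199

0.199


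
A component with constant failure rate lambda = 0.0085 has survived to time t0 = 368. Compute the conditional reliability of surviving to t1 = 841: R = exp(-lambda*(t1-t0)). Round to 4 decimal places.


lambda = 0.0085
t0 = 368, t1 = 841
t1 - t0 = 473
lambda * (t1-t0) = 0.0085 * 473 = 4.0205
R = exp(-4.0205)
R = 0.0179

0.0179


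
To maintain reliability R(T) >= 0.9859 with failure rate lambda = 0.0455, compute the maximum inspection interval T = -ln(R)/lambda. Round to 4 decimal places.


R_target = 0.9859
lambda = 0.0455
-ln(0.9859) = 0.0142
T = 0.0142 / 0.0455
T = 0.3121

0.3121


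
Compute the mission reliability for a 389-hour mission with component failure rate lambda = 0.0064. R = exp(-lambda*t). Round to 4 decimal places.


lambda = 0.0064
mission_time = 389
lambda * t = 0.0064 * 389 = 2.4896
R = exp(-2.4896)
R = 0.0829

0.0829


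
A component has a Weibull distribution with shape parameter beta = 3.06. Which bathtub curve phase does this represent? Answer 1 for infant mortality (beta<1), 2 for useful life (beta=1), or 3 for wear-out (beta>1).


beta = 3.06
Compare beta to 1:
beta < 1 => infant mortality (phase 1)
beta = 1 => useful life (phase 2)
beta > 1 => wear-out (phase 3)
Since beta = 3.06, this is wear-out (increasing failure rate)
Phase = 3

3


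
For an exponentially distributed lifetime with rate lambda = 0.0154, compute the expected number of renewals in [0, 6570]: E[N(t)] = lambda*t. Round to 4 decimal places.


lambda = 0.0154
t = 6570
E[N(t)] = lambda * t
E[N(t)] = 0.0154 * 6570
E[N(t)] = 101.178

101.178


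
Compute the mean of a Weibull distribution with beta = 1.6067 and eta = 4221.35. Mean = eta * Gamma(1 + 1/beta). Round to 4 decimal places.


beta = 1.6067, eta = 4221.35
1/beta = 0.6224
1 + 1/beta = 1.6224
Gamma(1.6224) = 0.8962
Mean = 4221.35 * 0.8962
Mean = 3783.312

3783.312


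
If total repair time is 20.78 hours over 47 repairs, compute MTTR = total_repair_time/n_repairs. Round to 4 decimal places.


total_repair_time = 20.78
n_repairs = 47
MTTR = 20.78 / 47
MTTR = 0.4421

0.4421


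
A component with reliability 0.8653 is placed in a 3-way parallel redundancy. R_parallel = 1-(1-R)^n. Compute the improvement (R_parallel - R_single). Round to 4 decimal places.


R_single = 0.8653, n = 3
1 - R_single = 0.1347
(1 - R_single)^n = 0.1347^3 = 0.0024
R_parallel = 1 - 0.0024 = 0.9976
Improvement = 0.9976 - 0.8653
Improvement = 0.1323

0.1323


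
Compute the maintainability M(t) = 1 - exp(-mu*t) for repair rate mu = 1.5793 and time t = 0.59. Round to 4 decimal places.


mu = 1.5793, t = 0.59
mu * t = 1.5793 * 0.59 = 0.9318
exp(-0.9318) = 0.3938
M(t) = 1 - 0.3938
M(t) = 0.6062

0.6062


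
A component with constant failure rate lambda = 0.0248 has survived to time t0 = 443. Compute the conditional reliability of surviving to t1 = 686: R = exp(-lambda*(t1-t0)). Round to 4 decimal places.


lambda = 0.0248
t0 = 443, t1 = 686
t1 - t0 = 243
lambda * (t1-t0) = 0.0248 * 243 = 6.0264
R = exp(-6.0264)
R = 0.0024

0.0024


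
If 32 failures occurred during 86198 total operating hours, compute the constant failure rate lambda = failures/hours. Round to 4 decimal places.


failures = 32
total_hours = 86198
lambda = 32 / 86198
lambda = 0.0004

0.0004


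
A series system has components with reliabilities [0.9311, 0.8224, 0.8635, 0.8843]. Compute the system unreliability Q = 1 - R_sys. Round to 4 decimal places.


Components: [0.9311, 0.8224, 0.8635, 0.8843]
After component 1: product = 0.9311
After component 2: product = 0.7657
After component 3: product = 0.6612
After component 4: product = 0.5847
R_sys = 0.5847
Q = 1 - 0.5847 = 0.4153

0.4153


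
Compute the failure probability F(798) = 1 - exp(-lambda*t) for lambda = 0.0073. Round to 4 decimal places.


lambda = 0.0073, t = 798
lambda * t = 5.8254
exp(-5.8254) = 0.003
F(t) = 1 - 0.003
F(t) = 0.997

0.997


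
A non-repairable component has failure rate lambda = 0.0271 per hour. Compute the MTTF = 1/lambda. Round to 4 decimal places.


lambda = 0.0271
MTTF = 1 / 0.0271
MTTF = 36.9004

36.9004


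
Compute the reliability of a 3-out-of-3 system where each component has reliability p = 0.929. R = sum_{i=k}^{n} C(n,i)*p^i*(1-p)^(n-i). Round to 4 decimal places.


k = 3, n = 3, p = 0.929
i=3: C(3,3)=1 * 0.929^3 * 0.071^0 = 0.8018
R = sum of terms = 0.8018

0.8018


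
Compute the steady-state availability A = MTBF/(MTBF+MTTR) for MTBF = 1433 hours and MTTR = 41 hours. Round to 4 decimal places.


MTBF = 1433
MTTR = 41
MTBF + MTTR = 1474
A = 1433 / 1474
A = 0.9722

0.9722


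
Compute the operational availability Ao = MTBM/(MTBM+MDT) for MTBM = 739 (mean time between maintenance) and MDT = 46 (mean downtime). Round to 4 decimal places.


MTBM = 739
MDT = 46
MTBM + MDT = 785
Ao = 739 / 785
Ao = 0.9414

0.9414


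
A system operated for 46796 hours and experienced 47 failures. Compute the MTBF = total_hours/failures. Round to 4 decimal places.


total_hours = 46796
failures = 47
MTBF = 46796 / 47
MTBF = 995.6596

995.6596


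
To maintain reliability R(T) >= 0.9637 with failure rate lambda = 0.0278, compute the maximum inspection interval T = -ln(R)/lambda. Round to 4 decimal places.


R_target = 0.9637
lambda = 0.0278
-ln(0.9637) = 0.037
T = 0.037 / 0.0278
T = 1.33

1.33


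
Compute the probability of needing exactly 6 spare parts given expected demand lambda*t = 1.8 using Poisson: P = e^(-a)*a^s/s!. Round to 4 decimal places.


a = 1.8, s = 6
e^(-a) = e^(-1.8) = 0.1653
a^s = 1.8^6 = 34.0122
s! = 720
P = 0.1653 * 34.0122 / 720
P = 0.0078

0.0078
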